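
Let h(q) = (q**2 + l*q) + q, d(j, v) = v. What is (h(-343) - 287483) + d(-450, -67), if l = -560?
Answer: 21836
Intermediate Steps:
h(q) = q**2 - 559*q (h(q) = (q**2 - 560*q) + q = q**2 - 559*q)
(h(-343) - 287483) + d(-450, -67) = (-343*(-559 - 343) - 287483) - 67 = (-343*(-902) - 287483) - 67 = (309386 - 287483) - 67 = 21903 - 67 = 21836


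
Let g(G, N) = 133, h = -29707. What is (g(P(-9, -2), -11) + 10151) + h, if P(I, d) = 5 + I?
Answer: -19423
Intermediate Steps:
(g(P(-9, -2), -11) + 10151) + h = (133 + 10151) - 29707 = 10284 - 29707 = -19423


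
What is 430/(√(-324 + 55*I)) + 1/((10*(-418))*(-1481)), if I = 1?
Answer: 1/6190580 - 430*I*√269/269 ≈ 1.6154e-7 - 26.218*I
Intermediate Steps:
430/(√(-324 + 55*I)) + 1/((10*(-418))*(-1481)) = 430/(√(-324 + 55*1)) + 1/((10*(-418))*(-1481)) = 430/(√(-324 + 55)) - 1/1481/(-4180) = 430/(√(-269)) - 1/4180*(-1/1481) = 430/((I*√269)) + 1/6190580 = 430*(-I*√269/269) + 1/6190580 = -430*I*√269/269 + 1/6190580 = 1/6190580 - 430*I*√269/269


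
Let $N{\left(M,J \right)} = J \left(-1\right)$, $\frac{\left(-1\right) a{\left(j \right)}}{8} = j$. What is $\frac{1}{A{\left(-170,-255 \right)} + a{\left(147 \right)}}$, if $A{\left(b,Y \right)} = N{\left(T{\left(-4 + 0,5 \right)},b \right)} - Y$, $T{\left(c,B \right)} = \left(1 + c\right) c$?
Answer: $- \frac{1}{751} \approx -0.0013316$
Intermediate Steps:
$a{\left(j \right)} = - 8 j$
$T{\left(c,B \right)} = c \left(1 + c\right)$
$N{\left(M,J \right)} = - J$
$A{\left(b,Y \right)} = - Y - b$ ($A{\left(b,Y \right)} = - b - Y = - Y - b$)
$\frac{1}{A{\left(-170,-255 \right)} + a{\left(147 \right)}} = \frac{1}{\left(\left(-1\right) \left(-255\right) - -170\right) - 1176} = \frac{1}{\left(255 + 170\right) - 1176} = \frac{1}{425 - 1176} = \frac{1}{-751} = - \frac{1}{751}$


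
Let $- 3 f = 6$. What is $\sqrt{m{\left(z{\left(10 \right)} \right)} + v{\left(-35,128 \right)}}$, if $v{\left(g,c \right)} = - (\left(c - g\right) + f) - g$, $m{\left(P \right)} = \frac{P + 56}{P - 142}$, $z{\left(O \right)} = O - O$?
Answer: $\frac{i \sqrt{637154}}{71} \approx 11.243 i$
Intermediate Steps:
$z{\left(O \right)} = 0$
$f = -2$ ($f = \left(- \frac{1}{3}\right) 6 = -2$)
$m{\left(P \right)} = \frac{56 + P}{-142 + P}$
$v{\left(g,c \right)} = 2 - c$ ($v{\left(g,c \right)} = - (\left(c - g\right) - 2) - g = - (-2 + c - g) - g = \left(2 + g - c\right) - g = 2 - c$)
$\sqrt{m{\left(z{\left(10 \right)} \right)} + v{\left(-35,128 \right)}} = \sqrt{\frac{56 + 0}{-142 + 0} + \left(2 - 128\right)} = \sqrt{\frac{1}{-142} \cdot 56 + \left(2 - 128\right)} = \sqrt{\left(- \frac{1}{142}\right) 56 - 126} = \sqrt{- \frac{28}{71} - 126} = \sqrt{- \frac{8974}{71}} = \frac{i \sqrt{637154}}{71}$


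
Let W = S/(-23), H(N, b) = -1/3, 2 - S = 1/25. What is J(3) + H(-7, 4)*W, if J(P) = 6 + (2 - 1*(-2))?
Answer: 17299/1725 ≈ 10.028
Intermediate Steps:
S = 49/25 (S = 2 - 1/25 = 49/25 ≈ 1.9600)
J(P) = 10 (J(P) = 6 + (2 + 2) = 6 + 4 = 10)
H(N, b) = -1/3 (H(N, b) = -1*1/3 = -1/3)
W = -49/575 (W = (49/25)/(-23) = (49/25)*(-1/23) = -49/575 ≈ -0.085217)
J(3) + H(-7, 4)*W = 10 - 1/3*(-49/575) = 10 + 49/1725 = 17299/1725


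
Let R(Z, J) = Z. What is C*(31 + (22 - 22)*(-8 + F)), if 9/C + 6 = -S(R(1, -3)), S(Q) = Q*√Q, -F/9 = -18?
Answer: -279/7 ≈ -39.857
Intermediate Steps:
F = 162 (F = -9*(-18) = 162)
S(Q) = Q^(3/2)
C = -9/7 (C = 9/(-6 - 1^(3/2)) = 9/(-6 - 1*1) = 9/(-6 - 1) = 9/(-7) = 9*(-⅐) = -9/7 ≈ -1.2857)
C*(31 + (22 - 22)*(-8 + F)) = -9*(31 + (22 - 22)*(-8 + 162))/7 = -9*(31 + 0*154)/7 = -9*(31 + 0)/7 = -9/7*31 = -279/7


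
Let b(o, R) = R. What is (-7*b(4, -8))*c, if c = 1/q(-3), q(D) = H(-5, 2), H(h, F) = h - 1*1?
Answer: -28/3 ≈ -9.3333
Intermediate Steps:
H(h, F) = -1 + h (H(h, F) = h - 1 = -1 + h)
q(D) = -6 (q(D) = -1 - 5 = -6)
c = -⅙ (c = 1/(-6) = -⅙ ≈ -0.16667)
(-7*b(4, -8))*c = -7*(-8)*(-⅙) = 56*(-⅙) = -28/3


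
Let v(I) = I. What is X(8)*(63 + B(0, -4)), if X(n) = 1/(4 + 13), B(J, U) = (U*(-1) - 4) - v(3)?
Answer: 60/17 ≈ 3.5294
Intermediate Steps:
B(J, U) = -7 - U (B(J, U) = (U*(-1) - 4) - 1*3 = (-U - 4) - 3 = (-4 - U) - 3 = -7 - U)
X(n) = 1/17
X(8)*(63 + B(0, -4)) = (63 + (-7 - 1*(-4)))/17 = (63 + (-7 + 4))/17 = (63 - 3)/17 = (1/17)*60 = 60/17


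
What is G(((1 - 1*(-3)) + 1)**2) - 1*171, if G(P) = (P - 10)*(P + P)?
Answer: 579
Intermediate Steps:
G(P) = 2*P*(-10 + P) (G(P) = (-10 + P)*(2*P) = 2*P*(-10 + P))
G(((1 - 1*(-3)) + 1)**2) - 1*171 = 2*((1 - 1*(-3)) + 1)**2*(-10 + ((1 - 1*(-3)) + 1)**2) - 1*171 = 2*((1 + 3) + 1)**2*(-10 + ((1 + 3) + 1)**2) - 171 = 2*(4 + 1)**2*(-10 + (4 + 1)**2) - 171 = 2*5**2*(-10 + 5**2) - 171 = 2*25*(-10 + 25) - 171 = 2*25*15 - 171 = 750 - 171 = 579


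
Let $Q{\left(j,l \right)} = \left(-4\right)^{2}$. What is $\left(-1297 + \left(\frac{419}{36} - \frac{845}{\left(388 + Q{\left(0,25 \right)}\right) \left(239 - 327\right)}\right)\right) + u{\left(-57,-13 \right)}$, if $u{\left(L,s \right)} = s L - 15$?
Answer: $- \frac{178970051}{319968} \approx -559.34$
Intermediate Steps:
$u{\left(L,s \right)} = -15 + L s$ ($u{\left(L,s \right)} = L s - 15 = -15 + L s$)
$Q{\left(j,l \right)} = 16$
$\left(-1297 + \left(\frac{419}{36} - \frac{845}{\left(388 + Q{\left(0,25 \right)}\right) \left(239 - 327\right)}\right)\right) + u{\left(-57,-13 \right)} = \left(-1297 + \left(\frac{419}{36} - \frac{845}{\left(388 + 16\right) \left(239 - 327\right)}\right)\right) - -726 = \left(-1297 + \left(419 \cdot \frac{1}{36} - \frac{845}{404 \left(-88\right)}\right)\right) + \left(-15 + 741\right) = \left(-1297 + \left(\frac{419}{36} - \frac{845}{-35552}\right)\right) + 726 = \left(-1297 + \left(\frac{419}{36} - - \frac{845}{35552}\right)\right) + 726 = \left(-1297 + \left(\frac{419}{36} + \frac{845}{35552}\right)\right) + 726 = \left(-1297 + \frac{3731677}{319968}\right) + 726 = - \frac{411266819}{319968} + 726 = - \frac{178970051}{319968}$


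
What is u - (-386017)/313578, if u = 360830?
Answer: 113148735757/313578 ≈ 3.6083e+5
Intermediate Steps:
u - (-386017)/313578 = 360830 - (-386017)/313578 = 360830 - 1*(-386017/313578) = 360830 + 386017/313578 = 113148735757/313578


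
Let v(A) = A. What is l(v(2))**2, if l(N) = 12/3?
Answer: 16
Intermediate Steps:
l(N) = 4 (l(N) = 12*(1/3) = 4)
l(v(2))**2 = 4**2 = 16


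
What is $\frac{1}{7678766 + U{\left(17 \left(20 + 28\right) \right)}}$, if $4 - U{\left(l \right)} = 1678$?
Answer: $\frac{1}{7677092} \approx 1.3026 \cdot 10^{-7}$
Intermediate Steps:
$U{\left(l \right)} = -1674$ ($U{\left(l \right)} = 4 - 1678 = -1674$)
$\frac{1}{7678766 + U{\left(17 \left(20 + 28\right) \right)}} = \frac{1}{7678766 - 1674} = \frac{1}{7677092}$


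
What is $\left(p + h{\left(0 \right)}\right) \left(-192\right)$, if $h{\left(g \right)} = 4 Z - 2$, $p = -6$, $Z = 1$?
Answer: $768$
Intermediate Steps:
$h{\left(g \right)} = 2$ ($h{\left(g \right)} = 4 \cdot 1 - 2 = 4 - 2 = 2$)
$\left(p + h{\left(0 \right)}\right) \left(-192\right) = \left(-6 + 2\right) \left(-192\right) = \left(-4\right) \left(-192\right) = 768$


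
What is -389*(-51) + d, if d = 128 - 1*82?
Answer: 19885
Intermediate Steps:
d = 46 (d = 128 - 82 = 46)
-389*(-51) + d = -389*(-51) + 46 = 19839 + 46 = 19885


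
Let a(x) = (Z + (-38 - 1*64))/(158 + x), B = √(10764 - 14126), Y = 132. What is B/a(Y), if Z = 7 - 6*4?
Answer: -11890*I*√2/119 ≈ -141.3*I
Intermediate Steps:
Z = -17 (Z = 7 - 24 = -17)
B = 41*I*√2 (B = √(-3362) = 41*I*√2 ≈ 57.983*I)
a(x) = -119/(158 + x) (a(x) = (-17 + (-38 - 1*64))/(158 + x) = (-17 + (-38 - 64))/(158 + x) = (-17 - 102)/(158 + x) = -119/(158 + x))
B/a(Y) = (41*I*√2)/((-119/(158 + 132))) = (41*I*√2)/((-119/290)) = (41*I*√2)/((-119*1/290)) = (41*I*√2)/(-119/290) = (41*I*√2)*(-290/119) = -11890*I*√2/119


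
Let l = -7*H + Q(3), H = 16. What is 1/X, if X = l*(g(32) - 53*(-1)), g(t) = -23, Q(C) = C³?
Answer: -1/2550 ≈ -0.00039216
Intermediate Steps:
l = -85 (l = -7*16 + 3³ = -112 + 27 = -85)
X = -2550 (X = -85*(-23 - 53*(-1)) = -85*(-23 + 53) = -85*30 = -2550)
1/X = 1/(-2550) = -1/2550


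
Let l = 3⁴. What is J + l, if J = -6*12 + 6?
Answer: 15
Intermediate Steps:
l = 81
J = -66 (J = -72 + 6 = -66)
J + l = -66 + 81 = 15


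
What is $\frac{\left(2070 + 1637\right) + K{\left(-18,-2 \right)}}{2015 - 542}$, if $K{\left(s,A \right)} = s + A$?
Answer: $\frac{1229}{491} \approx 2.5031$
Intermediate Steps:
$K{\left(s,A \right)} = A + s$
$\frac{\left(2070 + 1637\right) + K{\left(-18,-2 \right)}}{2015 - 542} = \frac{\left(2070 + 1637\right) - 20}{2015 - 542} = \frac{3707 - 20}{1473} = 3687 \cdot \frac{1}{1473} = \frac{1229}{491}$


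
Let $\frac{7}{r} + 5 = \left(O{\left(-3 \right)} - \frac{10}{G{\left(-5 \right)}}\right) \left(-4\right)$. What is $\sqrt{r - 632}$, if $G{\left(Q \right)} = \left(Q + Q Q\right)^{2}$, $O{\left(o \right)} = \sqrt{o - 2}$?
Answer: $\sqrt{2} \sqrt{\frac{-15519 - 12640 i \sqrt{5}}{49 + 40 i \sqrt{5}}} \approx 0.011969 + 25.146 i$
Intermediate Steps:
$O{\left(o \right)} = \sqrt{-2 + o}$
$G{\left(Q \right)} = \left(Q + Q^{2}\right)^{2}$
$r = \frac{7}{- \frac{49}{10} - 4 i \sqrt{5}}$ ($r = \frac{7}{-5 + \left(\sqrt{-2 - 3} - \frac{10}{\left(-5\right)^{2} \left(1 - 5\right)^{2}}\right) \left(-4\right)} = \frac{7}{-5 + \left(\sqrt{-5} - \frac{10}{25 \left(-4\right)^{2}}\right) \left(-4\right)} = \frac{7}{-5 + \left(i \sqrt{5} - \frac{10}{25 \cdot 16}\right) \left(-4\right)} = \frac{7}{-5 + \left(i \sqrt{5} - \frac{10}{400}\right) \left(-4\right)} = \frac{7}{-5 + \left(i \sqrt{5} - \frac{1}{40}\right) \left(-4\right)} = \frac{7}{-5 + \left(- \frac{1}{40} + i \sqrt{5}\right) \left(-4\right)} = \frac{7}{-5 + \left(\frac{1}{10} - 4 i \sqrt{5}\right)} = \frac{7}{- \frac{49}{10} - 4 i \sqrt{5}} \approx -0.32978 + 0.60196 i$)
$\sqrt{r - 632} = \sqrt{\left(- \frac{3430}{10401} + \frac{2800 i \sqrt{5}}{10401}\right) - 632} = \sqrt{- \frac{6576862}{10401} + \frac{2800 i \sqrt{5}}{10401}}$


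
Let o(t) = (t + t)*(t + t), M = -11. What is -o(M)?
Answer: -484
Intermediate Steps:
o(t) = 4*t² (o(t) = (2*t)*(2*t) = 4*t²)
-o(M) = -4*(-11)² = -4*121 = -1*484 = -484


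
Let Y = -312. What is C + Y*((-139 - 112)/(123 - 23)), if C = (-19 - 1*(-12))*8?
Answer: 18178/25 ≈ 727.12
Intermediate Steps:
C = -56 (C = (-19 + 12)*8 = -7*8 = -56)
C + Y*((-139 - 112)/(123 - 23)) = -56 - 312*(-139 - 112)/(123 - 23) = -56 - (-78312)/100 = -56 - 312*(-251/100) = -56 + 19578/25 = 18178/25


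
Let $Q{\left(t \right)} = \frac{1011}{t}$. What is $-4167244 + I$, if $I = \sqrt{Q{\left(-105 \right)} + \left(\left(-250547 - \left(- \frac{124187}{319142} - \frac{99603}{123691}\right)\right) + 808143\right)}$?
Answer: $-4167244 + \frac{\sqrt{1064371642040865311941396172970}}{1381624759270} \approx -4.1665 \cdot 10^{6}$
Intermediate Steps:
$I = \frac{\sqrt{1064371642040865311941396172970}}{1381624759270}$ ($I = \sqrt{\frac{1011}{-105} + \left(\left(-250547 - \left(- \frac{124187}{319142} - \frac{99603}{123691}\right)\right) + 808143\right)} = \sqrt{1011 \left(- \frac{1}{105}\right) + \left(\left(-250547 - - \frac{47148314843}{39474993122}\right) + 808143\right)} = \sqrt{- \frac{337}{35} + \left(\left(-250547 + \left(\frac{124187}{319142} + \frac{99603}{123691}\right)\right) + 808143\right)} = \sqrt{- \frac{337}{35} + \left(\left(-250547 + \frac{47148314843}{39474993122}\right) + 808143\right)} = \sqrt{- \frac{337}{35} + \left(- \frac{9890293953422891}{39474993122} + 808143\right)} = \sqrt{- \frac{337}{35} + \frac{22011145413169555}{39474993122}} = \sqrt{\frac{770376786388252311}{1381624759270}} = \frac{\sqrt{1064371642040865311941396172970}}{1381624759270} \approx 746.72$)
$-4167244 + I = -4167244 + \frac{\sqrt{1064371642040865311941396172970}}{1381624759270}$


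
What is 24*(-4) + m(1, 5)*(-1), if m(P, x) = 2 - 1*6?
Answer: -92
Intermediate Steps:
m(P, x) = -4 (m(P, x) = 2 - 6 = -4)
24*(-4) + m(1, 5)*(-1) = 24*(-4) - 4*(-1) = -96 + 4 = -92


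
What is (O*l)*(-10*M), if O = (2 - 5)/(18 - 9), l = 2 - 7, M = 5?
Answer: -250/3 ≈ -83.333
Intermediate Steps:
l = -5
O = -⅓ (O = -3/9 = -3*⅑ = -⅓ ≈ -0.33333)
(O*l)*(-10*M) = (-⅓*(-5))*(-10*5) = (5/3)*(-50) = -250/3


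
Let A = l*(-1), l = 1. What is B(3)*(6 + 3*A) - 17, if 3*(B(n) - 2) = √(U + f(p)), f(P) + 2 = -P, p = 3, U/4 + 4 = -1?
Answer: -11 + 5*I ≈ -11.0 + 5.0*I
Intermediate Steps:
U = -20 (U = -16 + 4*(-1) = -16 - 4 = -20)
f(P) = -2 - P
A = -1 (A = 1*(-1) = -1)
B(n) = 2 + 5*I/3 (B(n) = 2 + √(-20 + (-2 - 1*3))/3 = 2 + √(-20 + (-2 - 3))/3 = 2 + √(-20 - 5)/3 = 2 + √(-25)/3 = 2 + (5*I)/3 = 2 + 5*I/3)
B(3)*(6 + 3*A) - 17 = (2 + 5*I/3)*(6 + 3*(-1)) - 17 = (2 + 5*I/3)*(6 - 3) - 17 = (2 + 5*I/3)*3 - 17 = (6 + 5*I) - 17 = -11 + 5*I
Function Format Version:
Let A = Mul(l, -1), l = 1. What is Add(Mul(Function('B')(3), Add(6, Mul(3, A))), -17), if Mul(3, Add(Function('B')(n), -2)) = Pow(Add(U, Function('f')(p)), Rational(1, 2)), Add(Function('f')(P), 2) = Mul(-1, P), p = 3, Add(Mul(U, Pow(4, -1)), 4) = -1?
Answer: Add(-11, Mul(5, I)) ≈ Add(-11.000, Mul(5.0000, I))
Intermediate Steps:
U = -20 (U = Add(-16, Mul(4, -1)) = Add(-16, -4) = -20)
Function('f')(P) = Add(-2, Mul(-1, P))
A = -1 (A = Mul(1, -1) = -1)
Function('B')(n) = Add(2, Mul(Rational(5, 3), I)) (Function('B')(n) = Add(2, Mul(Rational(1, 3), Pow(Add(-20, Add(-2, Mul(-1, 3))), Rational(1, 2)))) = Add(2, Mul(Rational(1, 3), Pow(Add(-20, Add(-2, -3)), Rational(1, 2)))) = Add(2, Mul(Rational(1, 3), Pow(Add(-20, -5), Rational(1, 2)))) = Add(2, Mul(Rational(1, 3), Pow(-25, Rational(1, 2)))) = Add(2, Mul(Rational(1, 3), Mul(5, I))) = Add(2, Mul(Rational(5, 3), I)))
Add(Mul(Function('B')(3), Add(6, Mul(3, A))), -17) = Add(Mul(Add(2, Mul(Rational(5, 3), I)), Add(6, Mul(3, -1))), -17) = Add(Mul(Add(2, Mul(Rational(5, 3), I)), Add(6, -3)), -17) = Add(Mul(Add(2, Mul(Rational(5, 3), I)), 3), -17) = Add(Add(6, Mul(5, I)), -17) = Add(-11, Mul(5, I))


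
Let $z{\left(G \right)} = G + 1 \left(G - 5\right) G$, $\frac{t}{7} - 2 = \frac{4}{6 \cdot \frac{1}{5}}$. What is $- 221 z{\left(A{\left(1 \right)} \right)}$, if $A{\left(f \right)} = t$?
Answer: $- \frac{2475200}{9} \approx -2.7502 \cdot 10^{5}$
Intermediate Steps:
$t = \frac{112}{3}$ ($t = 14 + 7 \frac{4}{6 \cdot \frac{1}{5}} = 14 + 7 \frac{4}{\frac{6}{5}} = 14 + 7 \cdot 4 \cdot \frac{5}{6} = 14 + 7 \cdot \frac{10}{3} = 14 + \frac{70}{3} = \frac{112}{3} \approx 37.333$)
$A{\left(f \right)} = \frac{112}{3}$
$z{\left(G \right)} = G + G \left(-5 + G\right)$ ($z{\left(G \right)} = G + 1 \left(-5 + G\right) G = G + \left(-5 + G\right) G = G + G \left(-5 + G\right)$)
$- 221 z{\left(A{\left(1 \right)} \right)} = - 221 \frac{112 \left(-4 + \frac{112}{3}\right)}{3} = - 221 \cdot \frac{112}{3} \cdot \frac{100}{3} = \left(-221\right) \frac{11200}{9} = - \frac{2475200}{9}$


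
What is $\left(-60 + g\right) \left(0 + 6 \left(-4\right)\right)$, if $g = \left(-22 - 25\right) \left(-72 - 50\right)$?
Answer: $-136176$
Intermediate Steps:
$g = 5734$ ($g = \left(-47\right) \left(-122\right) = 5734$)
$\left(-60 + g\right) \left(0 + 6 \left(-4\right)\right) = \left(-60 + 5734\right) \left(0 + 6 \left(-4\right)\right) = 5674 \left(0 - 24\right) = 5674 \left(-24\right) = -136176$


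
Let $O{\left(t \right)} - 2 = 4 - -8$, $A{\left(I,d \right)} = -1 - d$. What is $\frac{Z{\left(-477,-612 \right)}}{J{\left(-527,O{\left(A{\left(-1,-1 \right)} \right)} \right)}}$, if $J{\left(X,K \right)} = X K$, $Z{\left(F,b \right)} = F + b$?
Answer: $\frac{1089}{7378} \approx 0.1476$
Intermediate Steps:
$O{\left(t \right)} = 14$ ($O{\left(t \right)} = 2 + \left(4 - -8\right) = 2 + \left(4 + 8\right) = 2 + 12 = 14$)
$J{\left(X,K \right)} = K X$
$\frac{Z{\left(-477,-612 \right)}}{J{\left(-527,O{\left(A{\left(-1,-1 \right)} \right)} \right)}} = \frac{-477 - 612}{14 \left(-527\right)} = - \frac{1089}{-7378} = \left(-1089\right) \left(- \frac{1}{7378}\right) = \frac{1089}{7378}$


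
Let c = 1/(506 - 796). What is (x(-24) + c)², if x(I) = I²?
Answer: 27902027521/84100 ≈ 3.3177e+5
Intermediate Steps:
c = -1/290 (c = 1/(-290) = -1/290 ≈ -0.0034483)
(x(-24) + c)² = ((-24)² - 1/290)² = (576 - 1/290)² = (167039/290)² = 27902027521/84100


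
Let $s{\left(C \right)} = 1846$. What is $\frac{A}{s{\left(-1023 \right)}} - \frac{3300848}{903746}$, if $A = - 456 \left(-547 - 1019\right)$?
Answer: $\frac{159817009552}{417078779} \approx 383.18$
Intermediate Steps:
$A = 714096$ ($A = \left(-456\right) \left(-1566\right) = 714096$)
$\frac{A}{s{\left(-1023 \right)}} - \frac{3300848}{903746} = \frac{714096}{1846} - \frac{3300848}{903746} = 714096 \cdot \frac{1}{1846} - \frac{1650424}{451873} = \frac{357048}{923} - \frac{1650424}{451873} = \frac{159817009552}{417078779}$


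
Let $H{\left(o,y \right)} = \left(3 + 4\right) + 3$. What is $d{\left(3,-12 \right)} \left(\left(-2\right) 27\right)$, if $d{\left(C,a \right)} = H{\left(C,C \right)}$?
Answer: $-540$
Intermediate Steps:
$H{\left(o,y \right)} = 10$ ($H{\left(o,y \right)} = 7 + 3 = 10$)
$d{\left(C,a \right)} = 10$
$d{\left(3,-12 \right)} \left(\left(-2\right) 27\right) = 10 \left(\left(-2\right) 27\right) = 10 \left(-54\right) = -540$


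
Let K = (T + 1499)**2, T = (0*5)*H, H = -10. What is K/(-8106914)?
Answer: -2247001/8106914 ≈ -0.27717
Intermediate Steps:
T = 0 (T = (0*5)*(-10) = 0*(-10) = 0)
K = 2247001 (K = (0 + 1499)**2 = 1499**2 = 2247001)
K/(-8106914) = 2247001/(-8106914) = 2247001*(-1/8106914) = -2247001/8106914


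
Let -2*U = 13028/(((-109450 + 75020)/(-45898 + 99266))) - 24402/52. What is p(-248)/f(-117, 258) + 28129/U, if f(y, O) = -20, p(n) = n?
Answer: 699319397454/46243290835 ≈ 15.123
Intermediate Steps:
U = 9248658167/895180 (U = -(13028/(((-109450 + 75020)/(-45898 + 99266))) - 24402/52)/2 = -(13028/((-34430/53368)) - 24402*1/52)/2 = -(13028/((-34430*1/53368)) - 12201/26)/2 = -(13028/(-17215/26684) - 12201/26)/2 = -(13028*(-26684/17215) - 12201/26)/2 = -(-347639152/17215 - 12201/26)/2 = -1/2*(-9248658167/447590) = 9248658167/895180 ≈ 10332.)
p(-248)/f(-117, 258) + 28129/U = -248/(-20) + 28129/(9248658167/895180) = -248*(-1/20) + 28129*(895180/9248658167) = 62/5 + 25180518220/9248658167 = 699319397454/46243290835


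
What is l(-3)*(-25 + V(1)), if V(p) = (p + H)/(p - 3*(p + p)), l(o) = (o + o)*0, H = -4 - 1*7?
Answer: 0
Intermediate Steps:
H = -11 (H = -4 - 7 = -11)
l(o) = 0 (l(o) = (2*o)*0 = 0)
V(p) = -(-11 + p)/(5*p) (V(p) = (p - 11)/(p - 3*(p + p)) = (-11 + p)/(p - 6*p) = (-11 + p)/((-5*p)) = (-11 + p)*(-1/(5*p)) = -(-11 + p)/(5*p))
l(-3)*(-25 + V(1)) = 0*(-25 + (1/5)*(11 - 1*1)/1) = 0*(-25 + (1/5)*1*(11 - 1)) = 0*(-25 + (1/5)*1*10) = 0*(-25 + 2) = 0*(-23) = 0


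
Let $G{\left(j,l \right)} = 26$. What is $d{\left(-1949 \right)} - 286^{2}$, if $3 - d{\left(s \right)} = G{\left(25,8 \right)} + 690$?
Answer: $-82509$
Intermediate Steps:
$d{\left(s \right)} = -713$ ($d{\left(s \right)} = 3 - \left(26 + 690\right) = 3 - 716 = -713$)
$d{\left(-1949 \right)} - 286^{2} = -713 - 286^{2} = -713 - 81796 = -82509$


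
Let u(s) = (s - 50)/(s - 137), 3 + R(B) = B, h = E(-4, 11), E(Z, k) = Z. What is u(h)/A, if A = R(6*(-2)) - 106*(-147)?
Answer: 6/243883 ≈ 2.4602e-5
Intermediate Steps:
h = -4
R(B) = -3 + B
A = 15567 (A = (-3 + 6*(-2)) - 106*(-147) = (-3 - 12) + 15582 = -15 + 15582 = 15567)
u(s) = (-50 + s)/(-137 + s)
u(h)/A = ((-50 - 4)/(-137 - 4))/15567 = (-54/(-141))*(1/15567) = -1/141*(-54)*(1/15567) = (18/47)*(1/15567) = 6/243883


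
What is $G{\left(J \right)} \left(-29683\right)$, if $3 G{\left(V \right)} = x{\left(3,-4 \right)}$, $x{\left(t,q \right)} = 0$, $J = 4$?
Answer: $0$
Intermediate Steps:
$G{\left(V \right)} = 0$ ($G{\left(V \right)} = \frac{1}{3} \cdot 0 = 0$)
$G{\left(J \right)} \left(-29683\right) = 0 \left(-29683\right) = 0$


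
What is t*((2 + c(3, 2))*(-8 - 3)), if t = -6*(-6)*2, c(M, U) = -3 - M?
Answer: 3168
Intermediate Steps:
t = 72 (t = 36*2 = 72)
t*((2 + c(3, 2))*(-8 - 3)) = 72*((2 + (-3 - 1*3))*(-8 - 3)) = 72*((2 + (-3 - 3))*(-11)) = 72*((2 - 6)*(-11)) = 72*(-4*(-11)) = 72*44 = 3168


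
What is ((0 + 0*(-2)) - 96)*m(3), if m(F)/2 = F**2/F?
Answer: -576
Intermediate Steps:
m(F) = 2*F (m(F) = 2*(F**2/F) = 2*F)
((0 + 0*(-2)) - 96)*m(3) = ((0 + 0*(-2)) - 96)*(2*3) = ((0 + 0) - 96)*6 = (0 - 96)*6 = -96*6 = -576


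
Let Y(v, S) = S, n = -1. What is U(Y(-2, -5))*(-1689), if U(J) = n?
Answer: 1689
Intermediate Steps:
U(J) = -1
U(Y(-2, -5))*(-1689) = -1*(-1689) = 1689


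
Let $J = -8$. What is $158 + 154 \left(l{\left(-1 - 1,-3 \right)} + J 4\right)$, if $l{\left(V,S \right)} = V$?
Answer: $-5078$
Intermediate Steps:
$158 + 154 \left(l{\left(-1 - 1,-3 \right)} + J 4\right) = 158 + 154 \left(\left(-1 - 1\right) - 32\right) = 158 + 154 \left(-2 - 32\right) = 158 + 154 \left(-34\right) = 158 - 5236 = -5078$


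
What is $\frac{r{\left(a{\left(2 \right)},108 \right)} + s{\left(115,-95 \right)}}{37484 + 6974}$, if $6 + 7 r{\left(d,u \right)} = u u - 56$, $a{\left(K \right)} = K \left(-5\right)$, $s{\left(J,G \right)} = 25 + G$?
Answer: $\frac{5556}{155603} \approx 0.035706$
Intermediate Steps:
$a{\left(K \right)} = - 5 K$
$r{\left(d,u \right)} = - \frac{62}{7} + \frac{u^{2}}{7}$ ($r{\left(d,u \right)} = - \frac{6}{7} + \frac{u u - 56}{7} = - \frac{6}{7} + \frac{u^{2} - 56}{7} = - \frac{6}{7} + \frac{-56 + u^{2}}{7} = - \frac{6}{7} + \left(-8 + \frac{u^{2}}{7}\right) = - \frac{62}{7} + \frac{u^{2}}{7}$)
$\frac{r{\left(a{\left(2 \right)},108 \right)} + s{\left(115,-95 \right)}}{37484 + 6974} = \frac{\left(- \frac{62}{7} + \frac{108^{2}}{7}\right) + \left(25 - 95\right)}{37484 + 6974} = \frac{\left(- \frac{62}{7} + \frac{1}{7} \cdot 11664\right) - 70}{44458} = \left(\left(- \frac{62}{7} + \frac{11664}{7}\right) - 70\right) \frac{1}{44458} = \left(\frac{11602}{7} - 70\right) \frac{1}{44458} = \frac{11112}{7} \cdot \frac{1}{44458} = \frac{5556}{155603}$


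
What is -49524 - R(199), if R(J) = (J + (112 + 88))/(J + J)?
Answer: -19710951/398 ≈ -49525.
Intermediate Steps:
R(J) = (200 + J)/(2*J) (R(J) = (J + 200)/((2*J)) = (200 + J)*(1/(2*J)) = (200 + J)/(2*J))
-49524 - R(199) = -49524 - (200 + 199)/(2*199) = -49524 - 399/(2*199) = -49524 - 1*399/398 = -49524 - 399/398 = -19710951/398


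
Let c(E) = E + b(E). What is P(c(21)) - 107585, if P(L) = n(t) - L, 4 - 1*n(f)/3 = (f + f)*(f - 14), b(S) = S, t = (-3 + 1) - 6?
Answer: -108671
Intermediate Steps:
t = -8 (t = -2 - 6 = -8)
c(E) = 2*E (c(E) = E + E = 2*E)
n(f) = 12 - 6*f*(-14 + f) (n(f) = 12 - 3*(f + f)*(f - 14) = 12 - 3*2*f*(-14 + f) = 12 - 6*f*(-14 + f))
P(L) = -1044 - L (P(L) = (12 - 6*(-8)**2 + 84*(-8)) - L = (12 - 6*64 - 672) - L = (12 - 384 - 672) - L = -1044 - L)
P(c(21)) - 107585 = (-1044 - 2*21) - 107585 = (-1044 - 1*42) - 107585 = (-1044 - 42) - 107585 = -1086 - 107585 = -108671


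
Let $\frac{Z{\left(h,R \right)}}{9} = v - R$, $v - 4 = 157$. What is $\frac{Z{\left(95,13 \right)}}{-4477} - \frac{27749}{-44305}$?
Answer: $\frac{1762649}{5360905} \approx 0.3288$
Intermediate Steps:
$v = 161$ ($v = 4 + 157 = 161$)
$Z{\left(h,R \right)} = 1449 - 9 R$ ($Z{\left(h,R \right)} = 9 \left(161 - R\right) = 1449 - 9 R$)
$\frac{Z{\left(95,13 \right)}}{-4477} - \frac{27749}{-44305} = \frac{1449 - 117}{-4477} - \frac{27749}{-44305} = \left(1449 - 117\right) \left(- \frac{1}{4477}\right) - - \frac{27749}{44305} = 1332 \left(- \frac{1}{4477}\right) + \frac{27749}{44305} = - \frac{36}{121} + \frac{27749}{44305} = \frac{1762649}{5360905}$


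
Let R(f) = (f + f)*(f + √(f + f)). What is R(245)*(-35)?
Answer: -4201750 - 120050*√10 ≈ -4.5814e+6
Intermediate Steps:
R(f) = 2*f*(f + √2*√f) (R(f) = (2*f)*(f + √(2*f)) = (2*f)*(f + √2*√f) = 2*f*(f + √2*√f))
R(245)*(-35) = (2*245² + 2*√2*245^(3/2))*(-35) = (2*60025 + 2*√2*(1715*√5))*(-35) = (120050 + 3430*√10)*(-35) = -4201750 - 120050*√10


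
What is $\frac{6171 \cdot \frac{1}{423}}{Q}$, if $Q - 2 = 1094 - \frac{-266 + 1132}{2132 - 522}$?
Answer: $\frac{1655885}{124340427} \approx 0.013317$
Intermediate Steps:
$Q = \frac{881847}{805}$ ($Q = 2 + \left(1094 - \frac{-266 + 1132}{2132 - 522}\right) = 2 + \left(1094 - \frac{866}{1610}\right) = 2 + \left(1094 - 866 \cdot \frac{1}{1610}\right) = 2 + \left(1094 - \frac{433}{805}\right) = 2 + \frac{880237}{805} = \frac{881847}{805} \approx 1095.5$)
$\frac{6171 \cdot \frac{1}{423}}{Q} = \frac{6171 \cdot \frac{1}{423}}{\frac{881847}{805}} = 6171 \cdot \frac{1}{423} \cdot \frac{805}{881847} = \frac{2057}{141} \cdot \frac{805}{881847} = \frac{1655885}{124340427}$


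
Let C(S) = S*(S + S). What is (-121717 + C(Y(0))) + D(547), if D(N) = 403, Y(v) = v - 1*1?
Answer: -121312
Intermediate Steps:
Y(v) = -1 + v (Y(v) = v - 1 = -1 + v)
C(S) = 2*S**2 (C(S) = S*(2*S) = 2*S**2)
(-121717 + C(Y(0))) + D(547) = (-121717 + 2*(-1 + 0)**2) + 403 = (-121717 + 2*(-1)**2) + 403 = (-121717 + 2*1) + 403 = (-121717 + 2) + 403 = -121715 + 403 = -121312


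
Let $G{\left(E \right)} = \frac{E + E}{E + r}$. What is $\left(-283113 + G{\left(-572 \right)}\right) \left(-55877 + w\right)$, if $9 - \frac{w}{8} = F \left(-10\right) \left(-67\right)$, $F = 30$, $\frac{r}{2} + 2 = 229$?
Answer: $\frac{3617973892475}{59} \approx 6.1322 \cdot 10^{10}$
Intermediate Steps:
$r = 454$ ($r = -4 + 2 \cdot 229 = -4 + 458 = 454$)
$G{\left(E \right)} = \frac{2 E}{454 + E}$ ($G{\left(E \right)} = \frac{E + E}{E + 454} = \frac{2 E}{454 + E}$)
$w = -160728$ ($w = 72 - 8 \cdot 30 \left(-10\right) \left(-67\right) = 72 - 8 \left(\left(-300\right) \left(-67\right)\right) = 72 - 160800 = -160728$)
$\left(-283113 + G{\left(-572 \right)}\right) \left(-55877 + w\right) = \left(-283113 + 2 \left(-572\right) \frac{1}{454 - 572}\right) \left(-55877 - 160728\right) = \left(-283113 + 2 \left(-572\right) \frac{1}{-118}\right) \left(-216605\right) = \left(-283113 + 2 \left(-572\right) \left(- \frac{1}{118}\right)\right) \left(-216605\right) = \left(-283113 + \frac{572}{59}\right) \left(-216605\right) = \left(- \frac{16703095}{59}\right) \left(-216605\right) = \frac{3617973892475}{59}$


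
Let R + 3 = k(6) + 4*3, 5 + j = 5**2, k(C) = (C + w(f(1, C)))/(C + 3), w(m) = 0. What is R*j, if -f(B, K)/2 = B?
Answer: 580/3 ≈ 193.33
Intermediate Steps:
f(B, K) = -2*B
k(C) = C/(3 + C) (k(C) = (C + 0)/(C + 3) = C/(3 + C))
j = 20 (j = -5 + 5**2 = -5 + 25 = 20)
R = 29/3 (R = -3 + (6/(3 + 6) + 4*3) = -3 + (6/9 + 12) = -3 + (6*(1/9) + 12) = -3 + (2/3 + 12) = -3 + 38/3 = 29/3 ≈ 9.6667)
R*j = (29/3)*20 = 580/3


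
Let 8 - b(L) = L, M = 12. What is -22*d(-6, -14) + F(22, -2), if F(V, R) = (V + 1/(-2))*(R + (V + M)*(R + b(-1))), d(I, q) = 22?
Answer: 4590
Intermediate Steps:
b(L) = 8 - L
F(V, R) = (-1/2 + V)*(R + (9 + R)*(12 + V)) (F(V, R) = (V + 1/(-2))*(R + (V + 12)*(R + (8 - 1*(-1)))) = (V - 1/2)*(R + (12 + V)*(R + (8 + 1))) = (-1/2 + V)*(R + (12 + V)*(R + 9)) = (-1/2 + V)*(R + (12 + V)*(9 + R)) = (-1/2 + V)*(R + (9 + R)*(12 + V)))
-22*d(-6, -14) + F(22, -2) = -22*22 + (-54 + 9*22**2 - 13/2*(-2) + (207/2)*22 - 2*22**2 + (25/2)*(-2)*22) = -484 + (-54 + 9*484 + 13 + 2277 - 2*484 - 550) = -484 + (-54 + 4356 + 13 + 2277 - 968 - 550) = -484 + 5074 = 4590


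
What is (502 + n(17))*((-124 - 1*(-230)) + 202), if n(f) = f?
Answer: 159852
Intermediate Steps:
(502 + n(17))*((-124 - 1*(-230)) + 202) = (502 + 17)*((-124 - 1*(-230)) + 202) = 519*((-124 + 230) + 202) = 519*(106 + 202) = 519*308 = 159852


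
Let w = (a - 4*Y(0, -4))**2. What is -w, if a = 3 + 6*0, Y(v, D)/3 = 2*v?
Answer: -9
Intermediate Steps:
Y(v, D) = 6*v (Y(v, D) = 3*(2*v) = 6*v)
a = 3 (a = 3 + 0 = 3)
w = 9 (w = (3 - 24*0)**2 = (3 - 4*0)**2 = (3 + 0)**2 = 3**2 = 9)
-w = -1*9 = -9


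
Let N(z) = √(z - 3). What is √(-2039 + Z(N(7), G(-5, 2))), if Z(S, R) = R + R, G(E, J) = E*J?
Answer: I*√2059 ≈ 45.376*I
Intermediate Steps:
N(z) = √(-3 + z)
Z(S, R) = 2*R
√(-2039 + Z(N(7), G(-5, 2))) = √(-2039 + 2*(-5*2)) = √(-2039 + 2*(-10)) = √(-2039 - 20) = √(-2059) = I*√2059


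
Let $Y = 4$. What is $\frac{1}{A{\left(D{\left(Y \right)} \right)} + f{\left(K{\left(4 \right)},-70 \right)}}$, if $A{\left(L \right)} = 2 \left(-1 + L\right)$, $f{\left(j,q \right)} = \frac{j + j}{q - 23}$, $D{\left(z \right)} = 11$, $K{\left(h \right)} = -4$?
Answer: $\frac{93}{1868} \approx 0.049786$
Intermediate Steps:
$f{\left(j,q \right)} = \frac{2 j}{-23 + q}$
$A{\left(L \right)} = -2 + 2 L$
$\frac{1}{A{\left(D{\left(Y \right)} \right)} + f{\left(K{\left(4 \right)},-70 \right)}} = \frac{1}{\left(-2 + 2 \cdot 11\right) + 2 \left(-4\right) \frac{1}{-23 - 70}} = \frac{1}{\left(-2 + 22\right) + 2 \left(-4\right) \frac{1}{-93}} = \frac{1}{20 + 2 \left(-4\right) \left(- \frac{1}{93}\right)} = \frac{1}{20 + \frac{8}{93}} = \frac{1}{\frac{1868}{93}} = \frac{93}{1868}$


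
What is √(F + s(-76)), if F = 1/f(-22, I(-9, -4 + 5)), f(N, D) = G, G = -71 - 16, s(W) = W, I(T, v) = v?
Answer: I*√575331/87 ≈ 8.7185*I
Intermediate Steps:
G = -87
f(N, D) = -87
F = -1/87 (F = 1/(-87) = -1/87 ≈ -0.011494)
√(F + s(-76)) = √(-1/87 - 76) = √(-6613/87) = I*√575331/87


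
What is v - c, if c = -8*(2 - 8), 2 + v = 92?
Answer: 42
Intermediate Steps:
v = 90 (v = -2 + 92 = 90)
c = 48 (c = -8*(-6) = 48)
v - c = 90 - 1*48 = 90 - 48 = 42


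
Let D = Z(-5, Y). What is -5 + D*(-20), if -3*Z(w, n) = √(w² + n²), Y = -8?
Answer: -5 + 20*√89/3 ≈ 57.893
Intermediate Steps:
Z(w, n) = -√(n² + w²)/3 (Z(w, n) = -√(w² + n²)/3 = -√(n² + w²)/3)
D = -√89/3 (D = -√((-8)² + (-5)²)/3 = -√(64 + 25)/3 = -√89/3 ≈ -3.1447)
-5 + D*(-20) = -5 - √89/3*(-20) = -5 + 20*√89/3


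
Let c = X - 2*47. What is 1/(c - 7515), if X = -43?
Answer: -1/7652 ≈ -0.00013068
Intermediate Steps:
c = -137 (c = -43 - 2*47 = -43 - 94 = -137)
1/(c - 7515) = 1/(-137 - 7515) = 1/(-7652) = -1/7652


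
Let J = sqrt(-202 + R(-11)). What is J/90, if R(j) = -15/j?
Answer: I*sqrt(24277)/990 ≈ 0.15738*I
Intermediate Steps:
J = I*sqrt(24277)/11 (J = sqrt(-202 - 15/(-11)) = sqrt(-202 - 15*(-1/11)) = sqrt(-202 + 15/11) = sqrt(-2207/11) = I*sqrt(24277)/11 ≈ 14.165*I)
J/90 = (I*sqrt(24277)/11)/90 = (I*sqrt(24277)/11)*(1/90) = I*sqrt(24277)/990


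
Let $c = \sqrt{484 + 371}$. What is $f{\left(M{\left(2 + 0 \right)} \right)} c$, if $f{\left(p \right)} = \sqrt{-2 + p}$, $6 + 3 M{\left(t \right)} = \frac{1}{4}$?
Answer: $\frac{i \sqrt{13395}}{2} \approx 57.868 i$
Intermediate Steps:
$c = 3 \sqrt{95}$ ($c = \sqrt{855} = 3 \sqrt{95} \approx 29.24$)
$M{\left(t \right)} = - \frac{23}{12}$ ($M{\left(t \right)} = -2 + \frac{1}{3 \cdot 4} = -2 + \frac{1}{3} \cdot \frac{1}{4} = -2 + \frac{1}{12} = - \frac{23}{12}$)
$f{\left(M{\left(2 + 0 \right)} \right)} c = \sqrt{-2 - \frac{23}{12}} \cdot 3 \sqrt{95} = \sqrt{- \frac{47}{12}} \cdot 3 \sqrt{95} = \frac{i \sqrt{141}}{6} \cdot 3 \sqrt{95} = \frac{i \sqrt{13395}}{2}$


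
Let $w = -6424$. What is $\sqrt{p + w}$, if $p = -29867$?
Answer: $i \sqrt{36291} \approx 190.5 i$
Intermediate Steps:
$\sqrt{p + w} = \sqrt{-29867 - 6424} = \sqrt{-36291} = i \sqrt{36291}$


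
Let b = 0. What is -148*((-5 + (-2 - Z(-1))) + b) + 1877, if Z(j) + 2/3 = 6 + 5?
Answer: 13327/3 ≈ 4442.3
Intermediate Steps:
Z(j) = 31/3 (Z(j) = -⅔ + (6 + 5) = -⅔ + 11 = 31/3)
-148*((-5 + (-2 - Z(-1))) + b) + 1877 = -148*((-5 + (-2 - 1*31/3)) + 0) + 1877 = -148*((-5 + (-2 - 31/3)) + 0) + 1877 = -148*((-5 - 37/3) + 0) + 1877 = -148*(-52/3 + 0) + 1877 = -148*(-52/3) + 1877 = 7696/3 + 1877 = 13327/3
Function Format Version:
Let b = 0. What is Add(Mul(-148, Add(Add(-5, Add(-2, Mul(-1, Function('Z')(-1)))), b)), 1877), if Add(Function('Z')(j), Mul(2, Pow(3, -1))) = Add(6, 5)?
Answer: Rational(13327, 3) ≈ 4442.3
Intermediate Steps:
Function('Z')(j) = Rational(31, 3) (Function('Z')(j) = Add(Rational(-2, 3), Add(6, 5)) = Add(Rational(-2, 3), 11) = Rational(31, 3))
Add(Mul(-148, Add(Add(-5, Add(-2, Mul(-1, Function('Z')(-1)))), b)), 1877) = Add(Mul(-148, Add(Add(-5, Add(-2, Mul(-1, Rational(31, 3)))), 0)), 1877) = Add(Mul(-148, Add(Add(-5, Add(-2, Rational(-31, 3))), 0)), 1877) = Add(Mul(-148, Add(Add(-5, Rational(-37, 3)), 0)), 1877) = Add(Mul(-148, Add(Rational(-52, 3), 0)), 1877) = Add(Mul(-148, Rational(-52, 3)), 1877) = Add(Rational(7696, 3), 1877) = Rational(13327, 3)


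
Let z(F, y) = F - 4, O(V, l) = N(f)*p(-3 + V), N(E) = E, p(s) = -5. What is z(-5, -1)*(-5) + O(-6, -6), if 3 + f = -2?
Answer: 70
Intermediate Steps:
f = -5 (f = -3 - 2 = -5)
O(V, l) = 25 (O(V, l) = -5*(-5) = 25)
z(F, y) = -4 + F
z(-5, -1)*(-5) + O(-6, -6) = (-4 - 5)*(-5) + 25 = -9*(-5) + 25 = 45 + 25 = 70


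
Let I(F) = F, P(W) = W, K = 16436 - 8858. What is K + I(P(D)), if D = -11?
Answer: 7567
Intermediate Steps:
K = 7578
K + I(P(D)) = 7578 - 11 = 7567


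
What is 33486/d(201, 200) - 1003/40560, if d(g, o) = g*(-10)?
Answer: -45340273/2717520 ≈ -16.684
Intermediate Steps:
d(g, o) = -10*g
33486/d(201, 200) - 1003/40560 = 33486/((-10*201)) - 1003/40560 = 33486/(-2010) - 1003*1/40560 = 33486*(-1/2010) - 1003/40560 = -5581/335 - 1003/40560 = -45340273/2717520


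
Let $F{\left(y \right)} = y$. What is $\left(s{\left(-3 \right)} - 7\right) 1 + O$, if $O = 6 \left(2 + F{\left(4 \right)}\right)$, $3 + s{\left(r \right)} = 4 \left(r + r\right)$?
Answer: $2$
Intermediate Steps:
$s{\left(r \right)} = -3 + 8 r$ ($s{\left(r \right)} = -3 + 4 \left(r + r\right) = -3 + 4 \cdot 2 r = -3 + 8 r$)
$O = 36$ ($O = 6 \left(2 + 4\right) = 6 \cdot 6 = 36$)
$\left(s{\left(-3 \right)} - 7\right) 1 + O = \left(\left(-3 + 8 \left(-3\right)\right) - 7\right) 1 + 36 = \left(\left(-3 - 24\right) - 7\right) 1 + 36 = \left(-27 - 7\right) 1 + 36 = \left(-34\right) 1 + 36 = -34 + 36 = 2$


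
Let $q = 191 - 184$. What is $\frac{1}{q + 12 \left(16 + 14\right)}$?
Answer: $\frac{1}{367} \approx 0.0027248$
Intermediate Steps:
$q = 7$ ($q = 191 - 184 = 7$)
$\frac{1}{q + 12 \left(16 + 14\right)} = \frac{1}{7 + 12 \left(16 + 14\right)} = \frac{1}{7 + 12 \cdot 30} = \frac{1}{7 + 360} = \frac{1}{367}$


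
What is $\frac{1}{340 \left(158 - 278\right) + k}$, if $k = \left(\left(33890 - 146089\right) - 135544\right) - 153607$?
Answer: $- \frac{1}{442150} \approx -2.2617 \cdot 10^{-6}$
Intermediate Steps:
$k = -401350$ ($k = \left(-112199 - 135544\right) - 153607 = -247743 - 153607 = -401350$)
$\frac{1}{340 \left(158 - 278\right) + k} = \frac{1}{340 \left(158 - 278\right) - 401350} = \frac{1}{340 \left(-120\right) - 401350} = \frac{1}{-40800 - 401350} = \frac{1}{-442150} = - \frac{1}{442150}$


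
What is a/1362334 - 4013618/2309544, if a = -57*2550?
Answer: -1450895121203/786592578924 ≈ -1.8445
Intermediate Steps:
a = -145350
a/1362334 - 4013618/2309544 = -145350/1362334 - 4013618/2309544 = -145350*1/1362334 - 4013618*1/2309544 = -72675/681167 - 2006809/1154772 = -1450895121203/786592578924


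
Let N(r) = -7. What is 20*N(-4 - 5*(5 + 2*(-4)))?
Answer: -140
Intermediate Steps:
20*N(-4 - 5*(5 + 2*(-4))) = 20*(-7) = -140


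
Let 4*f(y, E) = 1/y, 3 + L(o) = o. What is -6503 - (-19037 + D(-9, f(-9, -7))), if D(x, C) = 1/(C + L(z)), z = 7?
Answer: 1792326/143 ≈ 12534.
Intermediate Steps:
L(o) = -3 + o
f(y, E) = 1/(4*y)
D(x, C) = 1/(4 + C) (D(x, C) = 1/(C + (-3 + 7)) = 1/(C + 4) = 1/(4 + C))
-6503 - (-19037 + D(-9, f(-9, -7))) = -6503 - (-19037 + 1/(4 + (¼)/(-9))) = -6503 - (-19037 + 1/(4 + (¼)*(-⅑))) = -6503 - (-19037 + 1/(4 - 1/36)) = -6503 - (-19037 + 1/(143/36)) = -6503 - (-19037 + 36/143) = -6503 - 1*(-2722255/143) = -6503 + 2722255/143 = 1792326/143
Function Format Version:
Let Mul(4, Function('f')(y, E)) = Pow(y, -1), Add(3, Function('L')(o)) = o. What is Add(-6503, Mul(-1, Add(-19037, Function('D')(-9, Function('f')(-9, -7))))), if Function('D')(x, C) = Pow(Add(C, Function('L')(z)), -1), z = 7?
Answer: Rational(1792326, 143) ≈ 12534.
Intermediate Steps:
Function('L')(o) = Add(-3, o)
Function('f')(y, E) = Mul(Rational(1, 4), Pow(y, -1))
Function('D')(x, C) = Pow(Add(4, C), -1) (Function('D')(x, C) = Pow(Add(C, Add(-3, 7)), -1) = Pow(Add(C, 4), -1) = Pow(Add(4, C), -1))
Add(-6503, Mul(-1, Add(-19037, Function('D')(-9, Function('f')(-9, -7))))) = Add(-6503, Mul(-1, Add(-19037, Pow(Add(4, Mul(Rational(1, 4), Pow(-9, -1))), -1)))) = Add(-6503, Mul(-1, Add(-19037, Pow(Add(4, Mul(Rational(1, 4), Rational(-1, 9))), -1)))) = Add(-6503, Mul(-1, Add(-19037, Pow(Add(4, Rational(-1, 36)), -1)))) = Add(-6503, Mul(-1, Add(-19037, Pow(Rational(143, 36), -1)))) = Add(-6503, Mul(-1, Add(-19037, Rational(36, 143)))) = Add(-6503, Mul(-1, Rational(-2722255, 143))) = Add(-6503, Rational(2722255, 143)) = Rational(1792326, 143)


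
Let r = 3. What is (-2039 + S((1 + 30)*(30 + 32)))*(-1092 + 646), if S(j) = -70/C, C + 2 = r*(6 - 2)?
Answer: 912516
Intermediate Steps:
C = 10 (C = -2 + 3*(6 - 2) = -2 + 3*4 = -2 + 12 = 10)
S(j) = -7 (S(j) = -70/10 = -70*⅒ = -7)
(-2039 + S((1 + 30)*(30 + 32)))*(-1092 + 646) = (-2039 - 7)*(-1092 + 646) = -2046*(-446) = 912516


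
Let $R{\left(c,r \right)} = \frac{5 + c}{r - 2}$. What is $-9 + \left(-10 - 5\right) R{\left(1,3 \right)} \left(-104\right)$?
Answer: $9351$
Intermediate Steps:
$R{\left(c,r \right)} = \frac{5 + c}{-2 + r}$
$-9 + \left(-10 - 5\right) R{\left(1,3 \right)} \left(-104\right) = -9 + \left(-10 - 5\right) \frac{5 + 1}{-2 + 3} \left(-104\right) = -9 + - 15 \cdot 1^{-1} \cdot 6 \left(-104\right) = -9 + - 15 \cdot 1 \cdot 6 \left(-104\right) = -9 + \left(-15\right) 6 \left(-104\right) = -9 - -9360 = -9 + 9360 = 9351$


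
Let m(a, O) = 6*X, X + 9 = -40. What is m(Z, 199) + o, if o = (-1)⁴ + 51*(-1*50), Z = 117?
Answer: -2843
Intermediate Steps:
X = -49 (X = -9 - 40 = -49)
m(a, O) = -294 (m(a, O) = 6*(-49) = -294)
o = -2549 (o = 1 + 51*(-50) = 1 - 2550 = -2549)
m(Z, 199) + o = -294 - 2549 = -2843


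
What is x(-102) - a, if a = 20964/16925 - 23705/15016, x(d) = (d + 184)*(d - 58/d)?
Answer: -107800683322049/12961435800 ≈ -8317.0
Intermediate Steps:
x(d) = (184 + d)*(d - 58/d)
a = -86411701/254145800 (a = 20964*(1/16925) - 23705*1/15016 = 20964/16925 - 23705/15016 = -86411701/254145800 ≈ -0.34001)
x(-102) - a = (-58 + (-102)² - 10672/(-102) + 184*(-102)) - 1*(-86411701/254145800) = (-58 + 10404 - 10672*(-1/102) - 18768) + 86411701/254145800 = (-58 + 10404 + 5336/51 - 18768) + 86411701/254145800 = -424186/51 + 86411701/254145800 = -107800683322049/12961435800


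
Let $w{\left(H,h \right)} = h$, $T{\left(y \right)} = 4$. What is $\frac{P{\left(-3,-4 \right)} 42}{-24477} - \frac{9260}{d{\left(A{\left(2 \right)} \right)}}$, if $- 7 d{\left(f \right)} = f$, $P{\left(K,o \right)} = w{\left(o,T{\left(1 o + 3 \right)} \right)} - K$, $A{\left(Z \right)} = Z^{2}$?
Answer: $\frac{132216497}{8159} \approx 16205.0$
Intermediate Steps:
$P{\left(K,o \right)} = 4 - K$
$d{\left(f \right)} = - \frac{f}{7}$
$\frac{P{\left(-3,-4 \right)} 42}{-24477} - \frac{9260}{d{\left(A{\left(2 \right)} \right)}} = \frac{\left(4 - -3\right) 42}{-24477} - \frac{9260}{\left(- \frac{1}{7}\right) 2^{2}} = \left(4 + 3\right) 42 \left(- \frac{1}{24477}\right) - \frac{9260}{\left(- \frac{1}{7}\right) 4} = 7 \cdot 42 \left(- \frac{1}{24477}\right) - \frac{9260}{- \frac{4}{7}} = 294 \left(- \frac{1}{24477}\right) - -16205 = - \frac{98}{8159} + 16205 = \frac{132216497}{8159}$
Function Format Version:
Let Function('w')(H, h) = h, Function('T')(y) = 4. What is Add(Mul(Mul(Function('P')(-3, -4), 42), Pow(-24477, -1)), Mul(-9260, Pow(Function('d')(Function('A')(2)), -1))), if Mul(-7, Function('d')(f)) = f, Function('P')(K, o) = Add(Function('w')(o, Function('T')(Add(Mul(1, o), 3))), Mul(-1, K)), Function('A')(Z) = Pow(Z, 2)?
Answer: Rational(132216497, 8159) ≈ 16205.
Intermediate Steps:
Function('P')(K, o) = Add(4, Mul(-1, K))
Function('d')(f) = Mul(Rational(-1, 7), f)
Add(Mul(Mul(Function('P')(-3, -4), 42), Pow(-24477, -1)), Mul(-9260, Pow(Function('d')(Function('A')(2)), -1))) = Add(Mul(Mul(Add(4, Mul(-1, -3)), 42), Pow(-24477, -1)), Mul(-9260, Pow(Mul(Rational(-1, 7), Pow(2, 2)), -1))) = Add(Mul(Mul(Add(4, 3), 42), Rational(-1, 24477)), Mul(-9260, Pow(Mul(Rational(-1, 7), 4), -1))) = Add(Mul(Mul(7, 42), Rational(-1, 24477)), Mul(-9260, Pow(Rational(-4, 7), -1))) = Add(Mul(294, Rational(-1, 24477)), Mul(-9260, Rational(-7, 4))) = Add(Rational(-98, 8159), 16205) = Rational(132216497, 8159)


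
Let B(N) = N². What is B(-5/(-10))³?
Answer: 1/64 ≈ 0.015625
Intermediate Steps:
B(-5/(-10))³ = ((-5/(-10))²)³ = ((-5*(-⅒))²)³ = ((½)²)³ = (¼)³ = 1/64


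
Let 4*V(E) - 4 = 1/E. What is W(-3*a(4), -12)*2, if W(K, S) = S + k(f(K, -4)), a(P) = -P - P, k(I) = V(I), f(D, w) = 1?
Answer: -43/2 ≈ -21.500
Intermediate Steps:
V(E) = 1 + 1/(4*E) (V(E) = 1 + (1/E)/4 = 1 + 1/(4*E))
k(I) = (¼ + I)/I
a(P) = -2*P
W(K, S) = 5/4 + S (W(K, S) = S + (¼ + 1)/1 = S + 1*(5/4) = S + 5/4 = 5/4 + S)
W(-3*a(4), -12)*2 = (5/4 - 12)*2 = -43/4*2 = -43/2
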